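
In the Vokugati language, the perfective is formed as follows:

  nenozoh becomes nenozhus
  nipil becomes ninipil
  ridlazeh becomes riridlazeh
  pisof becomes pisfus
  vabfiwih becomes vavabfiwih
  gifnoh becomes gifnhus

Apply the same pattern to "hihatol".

hihatlus

nenozoh and ridlazeh both end in -h yet inflect differently (nenozhus, riridlazeh), so the final letter is not what conditions the rule; the last vowel is.
"hihatol" has last vowel 'o'. The stems whose last vowel is 'o' (pisof → pisfus, nenozoh → nenozhus, gifnoh → gifnhus) delete the last vowel and add -us.
The other pattern: stems whose last vowel is 'e' or 'i' repeat the first consonant+vowel as a prefix.
So hihatol → hihatlus.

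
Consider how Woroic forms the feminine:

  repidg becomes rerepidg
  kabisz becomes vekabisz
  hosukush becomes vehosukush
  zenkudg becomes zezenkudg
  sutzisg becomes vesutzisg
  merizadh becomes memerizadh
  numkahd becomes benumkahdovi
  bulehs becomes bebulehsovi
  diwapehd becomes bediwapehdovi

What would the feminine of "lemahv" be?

merizadh and hosukush both end in -h yet inflect differently (memerizadh, vehosukush), so the final letter is not what conditions the rule; the second-to-last letter is.
"lemahv" has second-to-last letter 'h'. The stems whose second-to-last letter is 'h' (diwapehd → bediwapehdovi, bulehs → bebulehsovi, numkahd → benumkahdovi) add be- … -ovi around the stem.
The other patterns: stems whose second-to-last letter is 'd' repeat the first consonant+vowel as a prefix; stems whose second-to-last letter is 's' add the prefix ve-.
So lemahv → belemahvovi.

belemahvovi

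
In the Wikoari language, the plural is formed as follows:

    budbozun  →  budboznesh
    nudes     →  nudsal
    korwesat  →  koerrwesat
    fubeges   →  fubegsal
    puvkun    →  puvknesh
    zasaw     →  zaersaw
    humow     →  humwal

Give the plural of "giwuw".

zasaw and humow both end in -w yet inflect differently (zaersaw, humwal), so the final letter is not what conditions the rule; the last vowel is.
"giwuw" has last vowel 'u'. The stems whose last vowel is 'u' (puvkun → puvknesh, budbozun → budboznesh) delete the last vowel and add -esh.
The other patterns: stems whose last vowel is 'a' insert -er- after the first vowel; stems whose last vowel is 'e' or 'o' delete the last vowel and add -al.
So giwuw → giwwesh.

giwwesh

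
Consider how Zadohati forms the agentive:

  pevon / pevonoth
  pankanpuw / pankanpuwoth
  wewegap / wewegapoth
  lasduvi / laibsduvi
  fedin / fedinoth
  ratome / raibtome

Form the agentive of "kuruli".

lasduvi and fedin both have last vowel 'i' yet inflect differently (laibsduvi, fedinoth), so the last vowel is not what conditions the rule; whether the stem ends in a vowel or a consonant is.
"kuruli" ends in a vowel. The stems ending in a vowel (ratome → raibtome, lasduvi → laibsduvi) insert -ib- after the first vowel.
So kuruli → kuibruli.

kuibruli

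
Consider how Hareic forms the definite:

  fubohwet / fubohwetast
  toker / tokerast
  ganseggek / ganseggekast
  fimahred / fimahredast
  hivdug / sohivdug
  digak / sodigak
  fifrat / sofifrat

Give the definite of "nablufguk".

sonablufguk

"nablufguk" has last vowel 'u'. The one such stem in the data (hivdug → sohivdug) adds the prefix so-, so the same rule applies.
The other pattern: stems whose last vowel is 'e' add -ast.
So nablufguk → sonablufguk.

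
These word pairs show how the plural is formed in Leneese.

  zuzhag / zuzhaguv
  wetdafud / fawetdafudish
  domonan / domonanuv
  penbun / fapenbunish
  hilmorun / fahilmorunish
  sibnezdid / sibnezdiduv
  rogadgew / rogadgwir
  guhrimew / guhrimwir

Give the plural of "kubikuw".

fakubikuwish

domonan and hilmorun both end in -n yet inflect differently (domonanuv, fahilmorunish), so the final letter is not what conditions the rule; the last vowel is.
"kubikuw" has last vowel 'u'. The stems whose last vowel is 'u' (hilmorun → fahilmorunish, wetdafud → fawetdafudish, penbun → fapenbunish) add fa- … -ish around the stem.
So kubikuw → fakubikuwish.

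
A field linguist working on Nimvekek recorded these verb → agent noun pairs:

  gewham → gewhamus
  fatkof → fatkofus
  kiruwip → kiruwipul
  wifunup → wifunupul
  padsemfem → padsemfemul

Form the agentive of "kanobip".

gewham and padsemfem both end in -m yet inflect differently (gewhamus, padsemfemul), so the final letter is not what conditions the rule; the number of vowels is.
"kanobip" has 3 vowels. The stems with 3 vowels (wifunup → wifunupul, padsemfem → padsemfemul, kiruwip → kiruwipul) add -ul.
The other pattern: stems with 2 vowels add -us.
So kanobip → kanobipul.

kanobipul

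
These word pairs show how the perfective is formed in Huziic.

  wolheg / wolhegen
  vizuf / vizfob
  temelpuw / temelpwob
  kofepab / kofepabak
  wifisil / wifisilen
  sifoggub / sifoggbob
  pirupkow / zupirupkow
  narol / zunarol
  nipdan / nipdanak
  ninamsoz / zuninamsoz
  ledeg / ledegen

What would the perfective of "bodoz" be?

zubodoz

temelpuw and pirupkow both end in -w yet inflect differently (temelpwob, zupirupkow), so the final letter is not what conditions the rule; the last vowel is.
"bodoz" has last vowel 'o'. The stems whose last vowel is 'o' (pirupkow → zupirupkow, narol → zunarol, ninamsoz → zuninamsoz) add the prefix zu-.
So bodoz → zubodoz.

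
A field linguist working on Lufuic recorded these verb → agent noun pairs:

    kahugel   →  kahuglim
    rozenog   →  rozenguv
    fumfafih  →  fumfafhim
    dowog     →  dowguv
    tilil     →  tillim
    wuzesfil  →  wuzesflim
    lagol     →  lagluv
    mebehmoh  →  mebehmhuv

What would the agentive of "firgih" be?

firghim

lagol and wuzesfil both end in -l yet inflect differently (lagluv, wuzesflim), so the final letter is not what conditions the rule; the last vowel is.
"firgih" has last vowel 'i'. The stems whose last vowel is 'i' (wuzesfil → wuzesflim, tilil → tillim, fumfafih → fumfafhim) delete the last vowel and add -im.
So firgih → firghim.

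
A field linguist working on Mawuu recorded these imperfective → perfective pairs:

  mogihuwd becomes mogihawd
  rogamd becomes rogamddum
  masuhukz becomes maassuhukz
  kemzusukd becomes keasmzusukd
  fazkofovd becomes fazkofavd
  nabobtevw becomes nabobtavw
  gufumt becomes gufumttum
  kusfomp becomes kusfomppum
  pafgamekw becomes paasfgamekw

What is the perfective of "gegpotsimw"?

gegpotsimwwum

rogamd and kemzusukd both end in -d yet inflect differently (rogamddum, keasmzusukd), so the final letter is not what conditions the rule; the second-to-last letter is.
"gegpotsimw" has second-to-last letter 'm'. The stems whose second-to-last letter is 'm' (rogamd → rogamddum, gufumt → gufumttum, kusfomp → kusfomppum) double the final consonant and add -um.
The other patterns: stems whose second-to-last letter is 'k' insert -as- after the first vowel; stems whose second-to-last letter is 'v' or 'w' change the last vowel to 'a'.
So gegpotsimw → gegpotsimwwum.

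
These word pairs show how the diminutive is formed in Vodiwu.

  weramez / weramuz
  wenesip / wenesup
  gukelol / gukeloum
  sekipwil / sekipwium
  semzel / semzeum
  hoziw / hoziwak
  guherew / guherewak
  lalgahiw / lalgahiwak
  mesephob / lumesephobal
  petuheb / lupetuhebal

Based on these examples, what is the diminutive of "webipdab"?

luwebipdabal

wenesip and sekipwil both have last vowel 'i' yet inflect differently (wenesup, sekipwium), so the last vowel is not what conditions the rule; the final letter is.
"webipdab" ends in -b. The stems ending in -b (mesephob → lumesephobal, petuheb → lupetuhebal) add lu- … -al around the stem.
So webipdab → luwebipdabal.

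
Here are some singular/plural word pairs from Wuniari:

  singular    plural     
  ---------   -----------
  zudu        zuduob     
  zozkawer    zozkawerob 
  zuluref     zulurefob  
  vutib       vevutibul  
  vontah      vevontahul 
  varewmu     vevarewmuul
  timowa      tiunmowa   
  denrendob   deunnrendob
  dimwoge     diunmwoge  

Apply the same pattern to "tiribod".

"tiribod" begins with t-. The one such stem in the data (timowa → tiunmowa) inserts -un- after the first vowel (as do denrendob, dimwoge), so the same rule applies.
So tiribod → tiunribod.

tiunribod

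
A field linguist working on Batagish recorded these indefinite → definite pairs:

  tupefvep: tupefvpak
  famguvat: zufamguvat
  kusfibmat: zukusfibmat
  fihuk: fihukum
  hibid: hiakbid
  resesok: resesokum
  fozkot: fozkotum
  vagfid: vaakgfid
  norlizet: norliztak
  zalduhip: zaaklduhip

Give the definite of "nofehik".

"nofehik" has last vowel 'i'. The stems whose last vowel is 'i' (vagfid → vaakgfid, zalduhip → zaaklduhip, hibid → hiakbid) insert -ak- after the first vowel.
So nofehik → noakfehik.

noakfehik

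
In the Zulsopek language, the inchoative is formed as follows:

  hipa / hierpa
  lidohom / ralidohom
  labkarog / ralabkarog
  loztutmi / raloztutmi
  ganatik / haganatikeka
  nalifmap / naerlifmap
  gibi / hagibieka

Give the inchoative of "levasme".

ralevasme

gibi and loztutmi both end in -i yet inflect differently (hagibieka, raloztutmi), so the final letter is not what conditions the rule; the first letter is.
"levasme" begins with l-. The stems beginning with l- (loztutmi → raloztutmi, labkarog → ralabkarog, lidohom → ralidohom) add the prefix ra-.
So levasme → ralevasme.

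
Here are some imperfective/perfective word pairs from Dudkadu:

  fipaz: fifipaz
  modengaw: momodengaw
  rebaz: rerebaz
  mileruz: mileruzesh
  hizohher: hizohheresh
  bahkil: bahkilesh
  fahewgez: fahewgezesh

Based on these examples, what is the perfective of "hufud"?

hufudesh

"hufud" has last vowel 'u'. The one such stem in the data (mileruz → mileruzesh) adds -esh, so the same rule applies.
So hufud → hufudesh.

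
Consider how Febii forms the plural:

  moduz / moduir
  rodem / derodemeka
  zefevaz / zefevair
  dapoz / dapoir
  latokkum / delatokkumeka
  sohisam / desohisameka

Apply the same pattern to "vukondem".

devukondemeka

moduz and latokkum both have last vowel 'u' yet inflect differently (moduir, delatokkumeka), so the last vowel is not what conditions the rule; the final letter is.
"vukondem" ends in -m. The stems ending in -m (rodem → derodemeka, latokkum → delatokkumeka, sohisam → desohisameka) add de- … -eka around the stem.
The other pattern: stems ending in -z drop the final letter and add -ir.
So vukondem → devukondemeka.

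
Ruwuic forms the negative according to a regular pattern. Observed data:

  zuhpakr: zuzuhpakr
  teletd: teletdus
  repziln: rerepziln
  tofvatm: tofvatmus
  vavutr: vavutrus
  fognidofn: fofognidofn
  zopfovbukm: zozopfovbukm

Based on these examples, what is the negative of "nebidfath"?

nebidfathus

"nebidfath" has second-to-last letter 't'. The stems whose second-to-last letter is 't' (tofvatm → tofvatmus, vavutr → vavutrus, teletd → teletdus) add -us.
The other pattern: stems whose second-to-last letter is 'f', 'k' or 'l' repeat the first consonant+vowel as a prefix.
So nebidfath → nebidfathus.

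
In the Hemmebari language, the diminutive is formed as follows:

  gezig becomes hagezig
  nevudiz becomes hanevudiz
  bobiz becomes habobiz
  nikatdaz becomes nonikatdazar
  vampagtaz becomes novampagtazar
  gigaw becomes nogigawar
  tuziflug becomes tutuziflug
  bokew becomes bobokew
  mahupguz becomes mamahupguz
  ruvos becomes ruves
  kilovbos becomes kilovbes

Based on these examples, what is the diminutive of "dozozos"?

dozozes

nevudiz and nikatdaz both end in -z yet inflect differently (hanevudiz, nonikatdazar), so the final letter is not what conditions the rule; the last vowel is.
"dozozos" has last vowel 'o'. The stems whose last vowel is 'o' (ruvos → ruves, kilovbos → kilovbes) change the last vowel to 'e'.
So dozozos → dozozes.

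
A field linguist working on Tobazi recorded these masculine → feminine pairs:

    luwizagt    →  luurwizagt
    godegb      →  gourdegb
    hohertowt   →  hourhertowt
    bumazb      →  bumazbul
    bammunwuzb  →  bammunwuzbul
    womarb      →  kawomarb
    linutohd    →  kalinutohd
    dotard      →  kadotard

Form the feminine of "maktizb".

godegb and bumazb both end in -b yet inflect differently (gourdegb, bumazbul), so the final letter is not what conditions the rule; the second-to-last letter is.
"maktizb" has second-to-last letter 'z'. The stems whose second-to-last letter is 'z' (bumazb → bumazbul, bammunwuzb → bammunwuzbul) add -ul.
So maktizb → maktizbul.

maktizbul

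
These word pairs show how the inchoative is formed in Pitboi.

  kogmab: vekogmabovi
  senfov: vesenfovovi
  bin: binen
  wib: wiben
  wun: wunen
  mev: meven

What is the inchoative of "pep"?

"pep" has 1 vowel. The stems with 1 vowel (bin → binen, wib → wiben, wun → wunen) add -en.
So pep → pepen.

pepen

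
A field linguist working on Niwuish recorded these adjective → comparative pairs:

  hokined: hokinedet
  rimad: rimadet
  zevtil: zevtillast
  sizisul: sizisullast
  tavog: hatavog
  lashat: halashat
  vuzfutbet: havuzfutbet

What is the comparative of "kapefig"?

rimad and lashat both have last vowel 'a' yet inflect differently (rimadet, halashat), so the last vowel is not what conditions the rule; the final letter is.
"kapefig" ends in -g. The one such stem in the data (tavog → hatavog) adds the prefix ha-, so the same rule applies.
So kapefig → hakapefig.

hakapefig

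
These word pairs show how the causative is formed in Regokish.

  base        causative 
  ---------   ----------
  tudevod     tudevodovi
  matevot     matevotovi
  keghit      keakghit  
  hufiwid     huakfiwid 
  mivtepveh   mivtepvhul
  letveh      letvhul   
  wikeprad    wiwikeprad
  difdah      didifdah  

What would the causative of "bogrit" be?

matevot and keghit both end in -t yet inflect differently (matevotovi, keakghit), so the final letter is not what conditions the rule; the last vowel is.
"bogrit" has last vowel 'i'. The stems whose last vowel is 'i' (keghit → keakghit, hufiwid → huakfiwid) insert -ak- after the first vowel.
The other patterns: stems whose last vowel is 'o' add -ovi; stems whose last vowel is 'e' delete the last vowel and add -ul; stems whose last vowel is 'a' repeat the first consonant+vowel as a prefix.
So bogrit → boakgrit.

boakgrit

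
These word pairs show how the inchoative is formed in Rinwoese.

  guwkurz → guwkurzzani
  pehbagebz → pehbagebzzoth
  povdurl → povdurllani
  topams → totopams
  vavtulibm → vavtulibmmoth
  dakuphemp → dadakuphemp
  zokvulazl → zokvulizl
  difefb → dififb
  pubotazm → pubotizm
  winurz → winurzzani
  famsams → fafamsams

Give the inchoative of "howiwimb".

hohowiwimb

"howiwimb" has second-to-last letter 'm'. The stems whose second-to-last letter is 'm' (topams → totopams, dakuphemp → dadakuphemp, famsams → fafamsams) repeat the first consonant+vowel as a prefix.
The other patterns: stems whose second-to-last letter is 'b' double the final consonant and add -oth; stems whose second-to-last letter is 'r' double the final consonant and add -ani; stems whose second-to-last letter is 'f' or 'z' change the last vowel to 'i'.
So howiwimb → hohowiwimb.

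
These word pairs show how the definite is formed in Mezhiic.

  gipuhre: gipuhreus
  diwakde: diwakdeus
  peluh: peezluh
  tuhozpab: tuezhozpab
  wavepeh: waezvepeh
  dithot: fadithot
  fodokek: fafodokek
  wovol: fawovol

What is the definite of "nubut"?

fanubut

"nubut" ends in -t. The one such stem in the data (dithot → fadithot) adds the prefix fa-, so the same rule applies.
The other patterns: stems ending in -e add -us; stems ending in -b or -h insert -ez- after the first vowel.
So nubut → fanubut.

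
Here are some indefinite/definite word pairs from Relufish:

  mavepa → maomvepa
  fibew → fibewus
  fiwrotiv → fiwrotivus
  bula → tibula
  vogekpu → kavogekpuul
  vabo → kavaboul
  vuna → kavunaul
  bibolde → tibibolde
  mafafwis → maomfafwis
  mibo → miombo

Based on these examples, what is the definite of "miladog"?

"miladog" begins with m-. The stems beginning with m- (mibo → miombo, mafafwis → maomfafwis, mavepa → maomvepa) insert -om- after the first vowel.
So miladog → miomladog.

miomladog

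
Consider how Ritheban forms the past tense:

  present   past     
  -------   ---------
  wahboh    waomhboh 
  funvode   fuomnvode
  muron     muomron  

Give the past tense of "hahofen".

Every pair shown (wahboh → waomhboh, funvode → fuomnvode, muron → muomron) follows the same rule: insert -om- after the first vowel.
So hahofen → haomhofen.

haomhofen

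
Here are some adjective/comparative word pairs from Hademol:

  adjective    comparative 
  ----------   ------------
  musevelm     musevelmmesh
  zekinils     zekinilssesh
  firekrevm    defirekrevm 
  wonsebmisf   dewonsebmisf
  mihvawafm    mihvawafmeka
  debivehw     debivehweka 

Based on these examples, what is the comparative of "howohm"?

"howohm" has second-to-last letter 'h'. The one such stem in the data (debivehw → debivehweka) adds -eka, so the same rule applies.
The other patterns: stems whose second-to-last letter is 'l' double the final consonant and add -esh; stems whose second-to-last letter is 's' or 'v' add the prefix de-.
So howohm → howohmeka.

howohmeka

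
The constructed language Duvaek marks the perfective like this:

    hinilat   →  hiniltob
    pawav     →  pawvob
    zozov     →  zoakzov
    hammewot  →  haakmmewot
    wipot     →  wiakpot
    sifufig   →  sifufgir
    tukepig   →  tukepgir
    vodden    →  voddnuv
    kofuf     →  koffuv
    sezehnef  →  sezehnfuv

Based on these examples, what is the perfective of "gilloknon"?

giaklloknon

pawav and zozov both end in -v yet inflect differently (pawvob, zoakzov), so the final letter is not what conditions the rule; the last vowel is.
"gilloknon" has last vowel 'o'. The stems whose last vowel is 'o' (zozov → zoakzov, hammewot → haakmmewot, wipot → wiakpot) insert -ak- after the first vowel.
The other patterns: stems whose last vowel is 'a' delete the last vowel and add -ob; stems whose last vowel is 'i' delete the last vowel and add -ir; stems whose last vowel is 'e' or 'u' delete the last vowel and add -uv.
So gilloknon → giaklloknon.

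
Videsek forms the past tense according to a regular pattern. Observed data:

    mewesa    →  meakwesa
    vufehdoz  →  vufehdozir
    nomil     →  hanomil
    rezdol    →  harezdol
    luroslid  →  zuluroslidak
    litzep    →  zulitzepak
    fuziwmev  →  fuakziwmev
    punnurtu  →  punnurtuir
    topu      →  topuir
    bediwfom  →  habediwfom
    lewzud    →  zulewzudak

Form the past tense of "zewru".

"zewru" ends in -u. The stems ending in -u (punnurtu → punnurtuir, topu → topuir) add -ir.
So zewru → zewruir.

zewruir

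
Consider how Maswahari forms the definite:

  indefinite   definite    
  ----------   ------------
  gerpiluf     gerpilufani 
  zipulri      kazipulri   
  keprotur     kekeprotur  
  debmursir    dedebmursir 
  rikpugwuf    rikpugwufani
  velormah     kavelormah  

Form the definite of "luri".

kaluri

gerpiluf and keprotur both have last vowel 'u' yet inflect differently (gerpilufani, kekeprotur), so the last vowel is not what conditions the rule; the final letter is.
"luri" ends in -i. The one such stem in the data (zipulri → kazipulri) adds the prefix ka-, so the same rule applies.
The other patterns: stems ending in -f add -ani; stems ending in -r repeat the first consonant+vowel as a prefix.
So luri → kaluri.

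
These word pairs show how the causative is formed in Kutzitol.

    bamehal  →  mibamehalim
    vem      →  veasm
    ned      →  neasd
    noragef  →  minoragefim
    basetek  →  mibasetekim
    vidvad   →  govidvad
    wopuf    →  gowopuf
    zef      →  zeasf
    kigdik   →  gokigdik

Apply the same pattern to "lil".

zef and wopuf both end in -f yet inflect differently (zeasf, gowopuf), so the final letter is not what conditions the rule; the number of vowels is.
"lil" has 1 vowel. The stems with 1 vowel (vem → veasm, ned → neasd, zef → zeasf) insert -as- after the first vowel.
So lil → liasl.

liasl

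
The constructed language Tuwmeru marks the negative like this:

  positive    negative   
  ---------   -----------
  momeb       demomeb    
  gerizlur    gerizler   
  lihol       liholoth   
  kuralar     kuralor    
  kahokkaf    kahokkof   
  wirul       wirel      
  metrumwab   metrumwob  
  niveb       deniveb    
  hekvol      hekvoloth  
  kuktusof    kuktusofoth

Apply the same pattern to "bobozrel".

debobozrel

wirul and lihol both end in -l yet inflect differently (wirel, liholoth), so the final letter is not what conditions the rule; the last vowel is.
"bobozrel" has last vowel 'e'. The stems whose last vowel is 'e' (niveb → deniveb, momeb → demomeb) add the prefix de-.
The other patterns: stems whose last vowel is 'u' change the last vowel to 'e'; stems whose last vowel is 'o' add -oth; stems whose last vowel is 'a' change the last vowel to 'o'.
So bobozrel → debobozrel.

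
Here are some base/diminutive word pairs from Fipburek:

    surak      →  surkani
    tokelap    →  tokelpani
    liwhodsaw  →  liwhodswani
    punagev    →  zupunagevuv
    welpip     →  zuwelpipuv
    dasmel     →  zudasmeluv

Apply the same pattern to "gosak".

tokelap and welpip both end in -p yet inflect differently (tokelpani, zuwelpipuv), so the final letter is not what conditions the rule; the last vowel is.
"gosak" has last vowel 'a'. The stems whose last vowel is 'a' (surak → surkani, tokelap → tokelpani, liwhodsaw → liwhodswani) delete the last vowel and add -ani.
So gosak → goskani.

goskani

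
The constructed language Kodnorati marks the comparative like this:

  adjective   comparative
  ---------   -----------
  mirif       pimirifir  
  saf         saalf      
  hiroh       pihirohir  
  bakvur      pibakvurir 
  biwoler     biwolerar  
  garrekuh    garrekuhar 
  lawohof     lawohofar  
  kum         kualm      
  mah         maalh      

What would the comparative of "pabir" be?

pipabirir

saf and mirif both end in -f yet inflect differently (saalf, pimirifir), so the final letter is not what conditions the rule; the number of vowels is.
"pabir" has 2 vowels. The stems with 2 vowels (mirif → pimirifir, bakvur → pibakvurir, hiroh → pihirohir) add pi- … -ir around the stem.
So pabir → pipabirir.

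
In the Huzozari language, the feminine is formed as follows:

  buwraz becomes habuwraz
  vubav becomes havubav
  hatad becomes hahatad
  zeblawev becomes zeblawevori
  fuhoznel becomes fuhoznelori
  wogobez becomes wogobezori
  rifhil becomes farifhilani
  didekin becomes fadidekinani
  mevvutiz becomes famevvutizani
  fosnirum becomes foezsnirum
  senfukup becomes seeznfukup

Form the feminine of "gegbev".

gegbevori

vubav and zeblawev both end in -v yet inflect differently (havubav, zeblawevori), so the final letter is not what conditions the rule; the last vowel is.
"gegbev" has last vowel 'e'. The stems whose last vowel is 'e' (zeblawev → zeblawevori, fuhoznel → fuhoznelori, wogobez → wogobezori) add -ori.
So gegbev → gegbevori.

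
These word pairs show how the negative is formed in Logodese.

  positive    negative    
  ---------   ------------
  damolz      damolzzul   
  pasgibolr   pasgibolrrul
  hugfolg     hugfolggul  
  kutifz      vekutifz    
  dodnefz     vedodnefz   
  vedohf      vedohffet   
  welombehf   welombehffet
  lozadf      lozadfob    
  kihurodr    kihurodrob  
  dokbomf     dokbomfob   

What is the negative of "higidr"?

higidrob

"higidr" has second-to-last letter 'd'. The stems whose second-to-last letter is 'd' (lozadf → lozadfob, kihurodr → kihurodrob) add -ob.
The other patterns: stems whose second-to-last letter is 'l' double the final consonant and add -ul; stems whose second-to-last letter is 'f' add the prefix ve-; stems whose second-to-last letter is 'h' double the final consonant and add -et.
So higidr → higidrob.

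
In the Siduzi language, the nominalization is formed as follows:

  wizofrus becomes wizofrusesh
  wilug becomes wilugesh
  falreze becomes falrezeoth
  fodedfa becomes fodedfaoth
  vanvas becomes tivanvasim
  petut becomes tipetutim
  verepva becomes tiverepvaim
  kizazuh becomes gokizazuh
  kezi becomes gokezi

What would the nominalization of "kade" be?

wizofrus and vanvas both end in -s yet inflect differently (wizofrusesh, tivanvasim), so the final letter is not what conditions the rule; the first letter is.
"kade" begins with k-. The stems beginning with k- (kizazuh → gokizazuh, kezi → gokezi) add the prefix go-.
So kade → gokade.

gokade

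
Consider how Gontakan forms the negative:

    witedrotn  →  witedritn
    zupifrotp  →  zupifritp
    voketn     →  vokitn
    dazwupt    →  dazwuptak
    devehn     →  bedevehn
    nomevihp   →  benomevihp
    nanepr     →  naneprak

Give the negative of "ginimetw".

zupifrotp and nomevihp both end in -p yet inflect differently (zupifritp, benomevihp), so the final letter is not what conditions the rule; the second-to-last letter is.
"ginimetw" has second-to-last letter 't'. The stems whose second-to-last letter is 't' (zupifrotp → zupifritp, voketn → vokitn, witedrotn → witedritn) change the last vowel to 'i'.
The other patterns: stems whose second-to-last letter is 'h' add the prefix be-; stems whose second-to-last letter is 'p' add -ak.
So ginimetw → ginimitw.

ginimitw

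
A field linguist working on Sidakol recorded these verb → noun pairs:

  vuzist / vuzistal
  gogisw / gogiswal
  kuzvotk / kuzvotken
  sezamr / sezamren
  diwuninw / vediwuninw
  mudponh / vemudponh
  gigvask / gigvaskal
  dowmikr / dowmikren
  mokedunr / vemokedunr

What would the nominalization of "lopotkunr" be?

velopotkunr

"lopotkunr" has second-to-last letter 'n'. The stems whose second-to-last letter is 'n' (mudponh → vemudponh, diwuninw → vediwuninw, mokedunr → vemokedunr) add the prefix ve-.
So lopotkunr → velopotkunr.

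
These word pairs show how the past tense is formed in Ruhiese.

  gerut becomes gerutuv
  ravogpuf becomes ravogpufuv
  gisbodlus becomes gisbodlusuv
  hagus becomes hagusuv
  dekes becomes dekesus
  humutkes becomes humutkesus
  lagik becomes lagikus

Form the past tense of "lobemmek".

gisbodlus and dekes both end in -s yet inflect differently (gisbodlusuv, dekesus), so the final letter is not what conditions the rule; the last vowel is.
"lobemmek" has last vowel 'e'. The stems whose last vowel is 'e' (dekes → dekesus, humutkes → humutkesus) add -us.
The other pattern: stems whose last vowel is 'u' add -uv.
So lobemmek → lobemmekus.

lobemmekus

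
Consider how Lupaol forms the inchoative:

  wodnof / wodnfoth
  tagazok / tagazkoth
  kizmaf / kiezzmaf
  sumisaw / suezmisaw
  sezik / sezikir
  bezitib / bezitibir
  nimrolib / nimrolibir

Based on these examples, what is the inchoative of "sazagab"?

"sazagab" has last vowel 'a'. The stems whose last vowel is 'a' (kizmaf → kiezzmaf, sumisaw → suezmisaw) insert -ez- after the first vowel.
So sazagab → saezzagab.

saezzagab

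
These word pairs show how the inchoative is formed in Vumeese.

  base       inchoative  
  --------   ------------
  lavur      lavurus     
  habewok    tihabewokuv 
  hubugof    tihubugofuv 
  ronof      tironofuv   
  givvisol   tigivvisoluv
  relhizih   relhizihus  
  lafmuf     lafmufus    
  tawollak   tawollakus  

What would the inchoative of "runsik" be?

runsikus

"runsik" has last vowel 'i'. The one such stem in the data (relhizih → relhizihus) adds -us, so the same rule applies.
The other pattern: stems whose last vowel is 'o' add ti- … -uv around the stem.
So runsik → runsikus.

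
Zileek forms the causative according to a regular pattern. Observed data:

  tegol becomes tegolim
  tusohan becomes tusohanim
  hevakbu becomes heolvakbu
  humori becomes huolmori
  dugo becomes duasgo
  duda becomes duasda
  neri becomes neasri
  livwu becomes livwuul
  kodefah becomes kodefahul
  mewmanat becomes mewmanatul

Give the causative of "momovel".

momovelul

humori and neri both end in -i yet inflect differently (huolmori, neasri), so the final letter is not what conditions the rule; the first letter is.
"momovel" begins with m-. The one such stem in the data (mewmanat → mewmanatul) adds -ul, so the same rule applies.
The other patterns: stems beginning with t- add -im; stems beginning with h- insert -ol- after the first vowel; stems beginning with d- or n- insert -as- after the first vowel.
So momovel → momovelul.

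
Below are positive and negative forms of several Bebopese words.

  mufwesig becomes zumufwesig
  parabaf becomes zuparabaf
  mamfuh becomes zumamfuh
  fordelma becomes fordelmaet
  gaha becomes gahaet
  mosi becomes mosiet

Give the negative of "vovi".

parabaf and fordelma both have last vowel 'a' yet inflect differently (zuparabaf, fordelmaet), so the last vowel is not what conditions the rule; whether the stem ends in a vowel or a consonant is.
"vovi" ends in a vowel. The stems ending in a vowel (fordelma → fordelmaet, gaha → gahaet, mosi → mosiet) add -et.
The other pattern: stems ending in a consonant add the prefix zu-.
So vovi → voviet.

voviet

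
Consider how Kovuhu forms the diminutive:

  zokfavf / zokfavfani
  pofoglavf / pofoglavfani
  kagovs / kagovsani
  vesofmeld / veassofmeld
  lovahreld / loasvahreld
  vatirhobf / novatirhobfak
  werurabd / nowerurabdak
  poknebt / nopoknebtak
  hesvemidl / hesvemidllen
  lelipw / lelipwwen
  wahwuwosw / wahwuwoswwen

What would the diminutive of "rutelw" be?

zokfavf and vatirhobf both end in -f yet inflect differently (zokfavfani, novatirhobfak), so the final letter is not what conditions the rule; the second-to-last letter is.
"rutelw" has second-to-last letter 'l'. The stems whose second-to-last letter is 'l' (vesofmeld → veassofmeld, lovahreld → loasvahreld) insert -as- after the first vowel.
The other patterns: stems whose second-to-last letter is 'v' add -ani; stems whose second-to-last letter is 'b' add no- … -ak around the stem; stems whose second-to-last letter is 'd', 'p' or 's' double the final consonant and add -en.
So rutelw → ruastelw.

ruastelw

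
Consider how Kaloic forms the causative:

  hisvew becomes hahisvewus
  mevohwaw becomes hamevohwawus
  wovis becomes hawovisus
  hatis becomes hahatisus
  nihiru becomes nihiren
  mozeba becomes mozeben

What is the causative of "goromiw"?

hagoromiwus

mevohwaw and mozeba both have last vowel 'a' yet inflect differently (hamevohwawus, mozeben), so the last vowel is not what conditions the rule; whether the stem ends in a vowel or a consonant is.
"goromiw" ends in a consonant. The stems ending in a consonant (hisvew → hahisvewus, mevohwaw → hamevohwawus, wovis → hawovisus) add ha- … -us around the stem.
So goromiw → hagoromiwus.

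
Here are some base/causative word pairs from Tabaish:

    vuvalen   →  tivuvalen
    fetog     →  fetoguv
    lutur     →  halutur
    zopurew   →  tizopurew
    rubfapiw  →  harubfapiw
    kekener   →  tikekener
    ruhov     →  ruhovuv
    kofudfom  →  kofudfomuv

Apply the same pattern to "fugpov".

fugpovuv

zopurew and rubfapiw both end in -w yet inflect differently (tizopurew, harubfapiw), so the final letter is not what conditions the rule; the last vowel is.
"fugpov" has last vowel 'o'. The stems whose last vowel is 'o' (fetog → fetoguv, ruhov → ruhovuv, kofudfom → kofudfomuv) add -uv.
The other patterns: stems whose last vowel is 'e' add the prefix ti-; stems whose last vowel is 'i' or 'u' add the prefix ha-.
So fugpov → fugpovuv.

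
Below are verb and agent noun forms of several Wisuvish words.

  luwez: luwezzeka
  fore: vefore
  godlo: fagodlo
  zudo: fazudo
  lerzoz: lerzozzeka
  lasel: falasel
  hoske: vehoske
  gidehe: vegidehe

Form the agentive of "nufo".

"nufo" ends in -o. The stems ending in -o (zudo → fazudo, godlo → fagodlo) add the prefix fa-.
So nufo → fanufo.

fanufo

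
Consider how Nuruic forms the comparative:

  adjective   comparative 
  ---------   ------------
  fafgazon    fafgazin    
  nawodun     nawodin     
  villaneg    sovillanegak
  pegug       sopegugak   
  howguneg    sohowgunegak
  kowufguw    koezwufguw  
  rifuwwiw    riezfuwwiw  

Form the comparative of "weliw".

"weliw" ends in -w. The stems ending in -w (kowufguw → koezwufguw, rifuwwiw → riezfuwwiw) insert -ez- after the first vowel.
The other patterns: stems ending in -n change the last vowel to 'i'; stems ending in -g add so- … -ak around the stem.
So weliw → weezliw.

weezliw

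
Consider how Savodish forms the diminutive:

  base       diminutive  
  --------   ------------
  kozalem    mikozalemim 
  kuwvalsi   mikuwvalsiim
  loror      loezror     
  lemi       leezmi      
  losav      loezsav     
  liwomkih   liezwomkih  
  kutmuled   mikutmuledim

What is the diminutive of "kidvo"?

lemi and kuwvalsi both end in -i yet inflect differently (leezmi, mikuwvalsiim), so the final letter is not what conditions the rule; the first letter is.
"kidvo" begins with k-. The stems beginning with k- (kozalem → mikozalemim, kuwvalsi → mikuwvalsiim, kutmuled → mikutmuledim) add mi- … -im around the stem.
So kidvo → mikidvoim.

mikidvoim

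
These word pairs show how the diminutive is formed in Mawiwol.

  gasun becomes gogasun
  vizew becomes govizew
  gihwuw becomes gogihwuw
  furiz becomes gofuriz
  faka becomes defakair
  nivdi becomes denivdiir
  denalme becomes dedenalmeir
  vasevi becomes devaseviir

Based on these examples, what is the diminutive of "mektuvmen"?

gomektuvmen

furiz and nivdi both have last vowel 'i' yet inflect differently (gofuriz, denivdiir), so the last vowel is not what conditions the rule; whether the stem ends in a vowel or a consonant is.
"mektuvmen" ends in a consonant. The stems ending in a consonant (gasun → gogasun, vizew → govizew, gihwuw → gogihwuw) add the prefix go-.
The other pattern: stems ending in a vowel add de- … -ir around the stem.
So mektuvmen → gomektuvmen.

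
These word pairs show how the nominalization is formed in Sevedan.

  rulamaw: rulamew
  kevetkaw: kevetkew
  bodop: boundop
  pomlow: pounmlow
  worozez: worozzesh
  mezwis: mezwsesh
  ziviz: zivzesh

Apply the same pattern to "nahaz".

rulamaw and pomlow both end in -w yet inflect differently (rulamew, pounmlow), so the final letter is not what conditions the rule; the last vowel is.
"nahaz" has last vowel 'a'. The stems whose last vowel is 'a' (rulamaw → rulamew, kevetkaw → kevetkew) change the last vowel to 'e'.
So nahaz → nahez.

nahez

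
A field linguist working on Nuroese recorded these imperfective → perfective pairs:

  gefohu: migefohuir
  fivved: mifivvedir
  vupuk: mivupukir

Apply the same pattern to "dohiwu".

Every pair shown (gefohu → migefohuir, fivved → mifivvedir, vupuk → mivupukir) follows the same rule: add mi- … -ir around the stem.
So dohiwu → midohiwuir.

midohiwuir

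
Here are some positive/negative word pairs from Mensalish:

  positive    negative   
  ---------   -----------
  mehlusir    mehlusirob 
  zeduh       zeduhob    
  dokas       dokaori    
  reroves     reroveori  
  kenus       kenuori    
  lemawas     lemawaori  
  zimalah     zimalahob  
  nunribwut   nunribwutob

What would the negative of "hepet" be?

hepetob

"hepet" ends in -t. The one such stem in the data (nunribwut → nunribwutob) adds -ob, so the same rule applies.
So hepet → hepetob.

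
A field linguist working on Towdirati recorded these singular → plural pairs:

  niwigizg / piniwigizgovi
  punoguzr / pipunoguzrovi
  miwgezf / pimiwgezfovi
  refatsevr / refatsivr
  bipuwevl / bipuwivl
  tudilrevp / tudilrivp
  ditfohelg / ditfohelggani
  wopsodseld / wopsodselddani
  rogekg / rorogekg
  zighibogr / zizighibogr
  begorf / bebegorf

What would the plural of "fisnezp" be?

punoguzr and refatsevr both end in -r yet inflect differently (pipunoguzrovi, refatsivr), so the final letter is not what conditions the rule; the second-to-last letter is.
"fisnezp" has second-to-last letter 'z'. The stems whose second-to-last letter is 'z' (niwigizg → piniwigizgovi, punoguzr → pipunoguzrovi, miwgezf → pimiwgezfovi) add pi- … -ovi around the stem.
The other patterns: stems whose second-to-last letter is 'v' change the last vowel to 'i'; stems whose second-to-last letter is 'l' double the final consonant and add -ani; stems whose second-to-last letter is 'g', 'k' or 'r' repeat the first consonant+vowel as a prefix.
So fisnezp → pifisnezpovi.

pifisnezpovi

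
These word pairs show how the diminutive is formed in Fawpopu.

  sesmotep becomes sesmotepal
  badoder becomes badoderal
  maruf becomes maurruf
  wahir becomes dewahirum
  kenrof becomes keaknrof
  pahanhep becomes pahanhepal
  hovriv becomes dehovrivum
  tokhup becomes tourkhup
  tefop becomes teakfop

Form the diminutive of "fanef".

fanefal

tefop and sesmotep both end in -p yet inflect differently (teakfop, sesmotepal), so the final letter is not what conditions the rule; the last vowel is.
"fanef" has last vowel 'e'. The stems whose last vowel is 'e' (sesmotep → sesmotepal, pahanhep → pahanhepal, badoder → badoderal) add -al.
So fanef → fanefal.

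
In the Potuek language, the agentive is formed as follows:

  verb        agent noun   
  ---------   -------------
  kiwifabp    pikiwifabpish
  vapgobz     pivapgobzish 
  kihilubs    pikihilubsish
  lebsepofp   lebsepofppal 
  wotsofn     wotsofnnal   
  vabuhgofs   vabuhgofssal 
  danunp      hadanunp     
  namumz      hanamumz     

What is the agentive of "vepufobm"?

"vepufobm" has second-to-last letter 'b'. The stems whose second-to-last letter is 'b' (kiwifabp → pikiwifabpish, vapgobz → pivapgobzish, kihilubs → pikihilubsish) add pi- … -ish around the stem.
The other patterns: stems whose second-to-last letter is 'f' double the final consonant and add -al; stems whose second-to-last letter is 'm' or 'n' add the prefix ha-.
So vepufobm → pivepufobmish.

pivepufobmish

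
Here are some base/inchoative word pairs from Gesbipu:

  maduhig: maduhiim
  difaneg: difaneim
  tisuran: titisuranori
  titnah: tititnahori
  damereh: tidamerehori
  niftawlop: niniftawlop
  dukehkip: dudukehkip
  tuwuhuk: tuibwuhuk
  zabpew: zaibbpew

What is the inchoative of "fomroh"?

difaneg and damereh both have last vowel 'e' yet inflect differently (difaneim, tidamerehori), so the last vowel is not what conditions the rule; the final letter is.
"fomroh" ends in -h. The stems ending in -h (titnah → tititnahori, damereh → tidamerehori) add ti- … -ori around the stem.
So fomroh → tifomrohori.

tifomrohori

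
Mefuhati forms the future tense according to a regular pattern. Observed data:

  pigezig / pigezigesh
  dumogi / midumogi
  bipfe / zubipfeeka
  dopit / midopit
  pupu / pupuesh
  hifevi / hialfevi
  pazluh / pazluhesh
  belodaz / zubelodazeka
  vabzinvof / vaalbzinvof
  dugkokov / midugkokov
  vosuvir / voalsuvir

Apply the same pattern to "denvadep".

"denvadep" begins with d-. The stems beginning with d- (dopit → midopit, dugkokov → midugkokov, dumogi → midumogi) add the prefix mi-.
The other patterns: stems beginning with p- add -esh; stems beginning with b- add zu- … -eka around the stem; stems beginning with h- or v- insert -al- after the first vowel.
So denvadep → midenvadep.

midenvadep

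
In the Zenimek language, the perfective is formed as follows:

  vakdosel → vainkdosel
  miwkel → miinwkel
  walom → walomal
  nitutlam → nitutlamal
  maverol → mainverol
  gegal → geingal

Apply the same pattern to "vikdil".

maverol and walom both have last vowel 'o' yet inflect differently (mainverol, walomal), so the last vowel is not what conditions the rule; the final letter is.
"vikdil" ends in -l. The stems ending in -l (vakdosel → vainkdosel, gegal → geingal, miwkel → miinwkel) insert -in- after the first vowel.
The other pattern: stems ending in -m add -al.
So vikdil → viinkdil.

viinkdil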